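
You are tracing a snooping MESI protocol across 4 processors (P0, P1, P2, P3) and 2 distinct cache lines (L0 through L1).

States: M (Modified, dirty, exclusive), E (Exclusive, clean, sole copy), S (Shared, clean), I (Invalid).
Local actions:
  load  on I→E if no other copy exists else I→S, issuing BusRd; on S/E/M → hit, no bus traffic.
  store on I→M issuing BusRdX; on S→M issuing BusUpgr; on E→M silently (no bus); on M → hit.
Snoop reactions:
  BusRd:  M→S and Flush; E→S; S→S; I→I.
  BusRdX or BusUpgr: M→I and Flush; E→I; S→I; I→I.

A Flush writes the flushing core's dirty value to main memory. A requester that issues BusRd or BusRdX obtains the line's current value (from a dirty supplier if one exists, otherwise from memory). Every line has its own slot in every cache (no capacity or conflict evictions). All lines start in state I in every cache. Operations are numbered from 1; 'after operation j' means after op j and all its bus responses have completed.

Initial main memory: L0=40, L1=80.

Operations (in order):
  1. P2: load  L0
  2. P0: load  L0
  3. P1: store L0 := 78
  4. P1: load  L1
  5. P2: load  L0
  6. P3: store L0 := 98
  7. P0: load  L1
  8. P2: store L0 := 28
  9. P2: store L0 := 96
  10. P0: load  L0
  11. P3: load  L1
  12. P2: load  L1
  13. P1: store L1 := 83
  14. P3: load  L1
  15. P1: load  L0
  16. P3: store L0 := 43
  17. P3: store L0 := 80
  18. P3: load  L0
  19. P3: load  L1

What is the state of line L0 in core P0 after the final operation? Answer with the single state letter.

  op1 P2: load  L0 → I/I/E/I on L0; bus BusRd; mem=40
  op2 P0: load  L0 → S/I/S/I on L0; bus BusRd; mem=40
  op3 P1: store L0 := 78 → I/M/I/I on L0; bus BusRdX; mem=40
  op4 P1: load  L1 → I/E/I/I on L1; bus BusRd; mem=80
  op5 P2: load  L0 → I/S/S/I on L0; bus BusRd Flush; mem=78
  op6 P3: store L0 := 98 → I/I/I/M on L0; bus BusRdX; mem=78
  op7 P0: load  L1 → S/S/I/I on L1; bus BusRd; mem=80
  op8 P2: store L0 := 28 → I/I/M/I on L0; bus BusRdX Flush; mem=98
  op9 P2: store L0 := 96 → I/I/M/I on L0; bus (none); mem=98
  op10 P0: load  L0 → S/I/S/I on L0; bus BusRd Flush; mem=96
  op11 P3: load  L1 → S/S/I/S on L1; bus BusRd; mem=80
  op12 P2: load  L1 → S/S/S/S on L1; bus BusRd; mem=80
  op13 P1: store L1 := 83 → I/M/I/I on L1; bus BusUpgr; mem=80
  op14 P3: load  L1 → I/S/I/S on L1; bus BusRd Flush; mem=83
  op15 P1: load  L0 → S/S/S/I on L0; bus BusRd; mem=96
  op16 P3: store L0 := 43 → I/I/I/M on L0; bus BusRdX; mem=96
  op17 P3: store L0 := 80 → I/I/I/M on L0; bus (none); mem=96
  op18 P3: load  L0 → I/I/I/M on L0; bus (none); mem=96
  op19 P3: load  L1 → I/S/I/S on L1; bus (none); mem=83

state = I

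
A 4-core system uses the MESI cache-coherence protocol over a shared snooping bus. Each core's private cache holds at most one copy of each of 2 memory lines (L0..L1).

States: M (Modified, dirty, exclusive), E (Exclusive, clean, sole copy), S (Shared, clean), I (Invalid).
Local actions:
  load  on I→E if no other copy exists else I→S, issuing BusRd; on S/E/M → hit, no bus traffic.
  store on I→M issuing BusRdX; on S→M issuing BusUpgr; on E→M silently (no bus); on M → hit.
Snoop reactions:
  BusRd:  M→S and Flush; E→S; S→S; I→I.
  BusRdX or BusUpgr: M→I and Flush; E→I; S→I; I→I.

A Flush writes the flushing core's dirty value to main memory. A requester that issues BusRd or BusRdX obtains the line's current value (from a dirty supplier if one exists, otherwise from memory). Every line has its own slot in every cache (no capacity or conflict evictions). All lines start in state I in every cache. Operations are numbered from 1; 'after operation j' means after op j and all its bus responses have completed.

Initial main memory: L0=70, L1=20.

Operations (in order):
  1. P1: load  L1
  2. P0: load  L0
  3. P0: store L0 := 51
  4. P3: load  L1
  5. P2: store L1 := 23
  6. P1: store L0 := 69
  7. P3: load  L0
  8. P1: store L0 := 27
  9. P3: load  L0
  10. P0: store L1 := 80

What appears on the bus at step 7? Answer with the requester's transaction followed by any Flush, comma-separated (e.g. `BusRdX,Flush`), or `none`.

step 1: P1: load  L1  ⟶  IEII  (L1)  txn=BusRd  M[L1]=20
step 2: P0: load  L0  ⟶  EIII  (L0)  txn=BusRd  M[L0]=70
step 3: P0: store L0 := 51  ⟶  MIII  (L0)  txn=∅  M[L0]=70
step 4: P3: load  L1  ⟶  ISIS  (L1)  txn=BusRd  M[L1]=20
step 5: P2: store L1 := 23  ⟶  IIMI  (L1)  txn=BusRdX  M[L1]=20
step 6: P1: store L0 := 69  ⟶  IMII  (L0)  txn=BusRdX+Flush  M[L0]=51
step 7: P3: load  L0  ⟶  ISIS  (L0)  txn=BusRd+Flush  M[L0]=69
step 8: P1: store L0 := 27  ⟶  IMII  (L0)  txn=BusUpgr  M[L0]=69
step 9: P3: load  L0  ⟶  ISIS  (L0)  txn=BusRd+Flush  M[L0]=27
step 10: P0: store L1 := 80  ⟶  MIII  (L1)  txn=BusRdX+Flush  M[L1]=23

bus = BusRd,Flush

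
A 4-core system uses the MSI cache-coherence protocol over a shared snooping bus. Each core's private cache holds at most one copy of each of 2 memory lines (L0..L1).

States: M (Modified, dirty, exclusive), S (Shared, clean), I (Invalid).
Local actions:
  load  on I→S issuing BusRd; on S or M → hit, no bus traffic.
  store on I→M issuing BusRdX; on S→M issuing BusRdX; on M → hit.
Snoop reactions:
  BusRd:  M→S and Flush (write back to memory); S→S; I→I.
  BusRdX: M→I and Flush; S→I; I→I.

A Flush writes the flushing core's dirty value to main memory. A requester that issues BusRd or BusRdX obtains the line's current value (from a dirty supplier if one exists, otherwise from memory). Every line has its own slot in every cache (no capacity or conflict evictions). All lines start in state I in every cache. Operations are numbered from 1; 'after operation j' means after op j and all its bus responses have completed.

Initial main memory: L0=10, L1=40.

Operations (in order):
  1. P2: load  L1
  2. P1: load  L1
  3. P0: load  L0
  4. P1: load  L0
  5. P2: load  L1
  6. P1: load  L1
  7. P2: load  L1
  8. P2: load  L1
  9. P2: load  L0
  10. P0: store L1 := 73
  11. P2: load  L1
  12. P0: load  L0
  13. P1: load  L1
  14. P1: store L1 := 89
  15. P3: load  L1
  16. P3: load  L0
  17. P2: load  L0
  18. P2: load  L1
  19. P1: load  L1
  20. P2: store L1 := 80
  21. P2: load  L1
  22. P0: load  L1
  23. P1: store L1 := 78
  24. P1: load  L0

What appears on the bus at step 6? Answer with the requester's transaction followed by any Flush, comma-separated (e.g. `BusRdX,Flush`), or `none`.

[1] P2: load  L1 | P0:I, P1:I, P2:S(40), P3:I | bus: BusRd
[2] P1: load  L1 | P0:I, P1:S(40), P2:S(40), P3:I | bus: BusRd
[3] P0: load  L0 | P0:S(10), P1:I, P2:I, P3:I | bus: BusRd
[4] P1: load  L0 | P0:S(10), P1:S(10), P2:I, P3:I | bus: BusRd
[5] P2: load  L1 | P0:I, P1:S(40), P2:S(40), P3:I | bus: none
[6] P1: load  L1 | P0:I, P1:S(40), P2:S(40), P3:I | bus: none
[7] P2: load  L1 | P0:I, P1:S(40), P2:S(40), P3:I | bus: none
[8] P2: load  L1 | P0:I, P1:S(40), P2:S(40), P3:I | bus: none
[9] P2: load  L0 | P0:S(10), P1:S(10), P2:S(10), P3:I | bus: BusRd
[10] P0: store L1 := 73 | P0:M(73), P1:I, P2:I, P3:I | bus: BusRdX
[11] P2: load  L1 | P0:S(73), P1:I, P2:S(73), P3:I | bus: BusRd,Flush
[12] P0: load  L0 | P0:S(10), P1:S(10), P2:S(10), P3:I | bus: none
[13] P1: load  L1 | P0:S(73), P1:S(73), P2:S(73), P3:I | bus: BusRd
[14] P1: store L1 := 89 | P0:I, P1:M(89), P2:I, P3:I | bus: BusRdX
[15] P3: load  L1 | P0:I, P1:S(89), P2:I, P3:S(89) | bus: BusRd,Flush
[16] P3: load  L0 | P0:S(10), P1:S(10), P2:S(10), P3:S(10) | bus: BusRd
[17] P2: load  L0 | P0:S(10), P1:S(10), P2:S(10), P3:S(10) | bus: none
[18] P2: load  L1 | P0:I, P1:S(89), P2:S(89), P3:S(89) | bus: BusRd
[19] P1: load  L1 | P0:I, P1:S(89), P2:S(89), P3:S(89) | bus: none
[20] P2: store L1 := 80 | P0:I, P1:I, P2:M(80), P3:I | bus: BusRdX
[21] P2: load  L1 | P0:I, P1:I, P2:M(80), P3:I | bus: none
[22] P0: load  L1 | P0:S(80), P1:I, P2:S(80), P3:I | bus: BusRd,Flush
[23] P1: store L1 := 78 | P0:I, P1:M(78), P2:I, P3:I | bus: BusRdX
[24] P1: load  L0 | P0:S(10), P1:S(10), P2:S(10), P3:S(10) | bus: none

bus = none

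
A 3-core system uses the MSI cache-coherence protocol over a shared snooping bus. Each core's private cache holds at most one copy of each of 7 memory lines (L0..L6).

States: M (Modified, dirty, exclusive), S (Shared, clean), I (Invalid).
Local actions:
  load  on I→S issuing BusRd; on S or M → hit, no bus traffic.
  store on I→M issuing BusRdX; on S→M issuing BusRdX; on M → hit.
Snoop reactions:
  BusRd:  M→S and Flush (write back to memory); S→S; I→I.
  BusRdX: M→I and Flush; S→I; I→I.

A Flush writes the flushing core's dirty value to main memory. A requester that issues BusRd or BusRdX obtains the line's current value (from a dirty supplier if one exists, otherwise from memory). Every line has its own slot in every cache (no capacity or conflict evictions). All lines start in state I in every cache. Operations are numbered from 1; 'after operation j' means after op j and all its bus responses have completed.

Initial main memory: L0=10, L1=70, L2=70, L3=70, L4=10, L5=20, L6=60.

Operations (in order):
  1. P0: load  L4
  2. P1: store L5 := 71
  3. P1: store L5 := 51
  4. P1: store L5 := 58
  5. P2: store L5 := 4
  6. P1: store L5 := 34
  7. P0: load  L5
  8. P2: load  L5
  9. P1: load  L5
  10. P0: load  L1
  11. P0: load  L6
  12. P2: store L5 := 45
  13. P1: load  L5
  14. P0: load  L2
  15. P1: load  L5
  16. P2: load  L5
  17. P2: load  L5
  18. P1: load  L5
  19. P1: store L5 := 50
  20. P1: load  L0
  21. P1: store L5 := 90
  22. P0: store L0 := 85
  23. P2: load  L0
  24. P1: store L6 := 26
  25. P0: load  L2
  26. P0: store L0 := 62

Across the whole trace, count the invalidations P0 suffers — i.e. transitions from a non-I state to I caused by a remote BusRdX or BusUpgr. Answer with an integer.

invalidations = 2

  op1 P0: load  L4 → S/I/I on L4; bus BusRd; mem=10
  op2 P1: store L5 := 71 → I/M/I on L5; bus BusRdX; mem=20
  op3 P1: store L5 := 51 → I/M/I on L5; bus (none); mem=20
  op4 P1: store L5 := 58 → I/M/I on L5; bus (none); mem=20
  op5 P2: store L5 := 4 → I/I/M on L5; bus BusRdX Flush; mem=58
  op6 P1: store L5 := 34 → I/M/I on L5; bus BusRdX Flush; mem=4
  op7 P0: load  L5 → S/S/I on L5; bus BusRd Flush; mem=34
  op8 P2: load  L5 → S/S/S on L5; bus BusRd; mem=34
  op9 P1: load  L5 → S/S/S on L5; bus (none); mem=34
  op10 P0: load  L1 → S/I/I on L1; bus BusRd; mem=70
  op11 P0: load  L6 → S/I/I on L6; bus BusRd; mem=60
  op12 P2: store L5 := 45 → I/I/M on L5; bus BusRdX; mem=34
  op13 P1: load  L5 → I/S/S on L5; bus BusRd Flush; mem=45
  op14 P0: load  L2 → S/I/I on L2; bus BusRd; mem=70
  op15 P1: load  L5 → I/S/S on L5; bus (none); mem=45
  op16 P2: load  L5 → I/S/S on L5; bus (none); mem=45
  op17 P2: load  L5 → I/S/S on L5; bus (none); mem=45
  op18 P1: load  L5 → I/S/S on L5; bus (none); mem=45
  op19 P1: store L5 := 50 → I/M/I on L5; bus BusRdX; mem=45
  op20 P1: load  L0 → I/S/I on L0; bus BusRd; mem=10
  op21 P1: store L5 := 90 → I/M/I on L5; bus (none); mem=45
  op22 P0: store L0 := 85 → M/I/I on L0; bus BusRdX; mem=10
  op23 P2: load  L0 → S/I/S on L0; bus BusRd Flush; mem=85
  op24 P1: store L6 := 26 → I/M/I on L6; bus BusRdX; mem=60
  op25 P0: load  L2 → S/I/I on L2; bus (none); mem=70
  op26 P0: store L0 := 62 → M/I/I on L0; bus BusRdX; mem=85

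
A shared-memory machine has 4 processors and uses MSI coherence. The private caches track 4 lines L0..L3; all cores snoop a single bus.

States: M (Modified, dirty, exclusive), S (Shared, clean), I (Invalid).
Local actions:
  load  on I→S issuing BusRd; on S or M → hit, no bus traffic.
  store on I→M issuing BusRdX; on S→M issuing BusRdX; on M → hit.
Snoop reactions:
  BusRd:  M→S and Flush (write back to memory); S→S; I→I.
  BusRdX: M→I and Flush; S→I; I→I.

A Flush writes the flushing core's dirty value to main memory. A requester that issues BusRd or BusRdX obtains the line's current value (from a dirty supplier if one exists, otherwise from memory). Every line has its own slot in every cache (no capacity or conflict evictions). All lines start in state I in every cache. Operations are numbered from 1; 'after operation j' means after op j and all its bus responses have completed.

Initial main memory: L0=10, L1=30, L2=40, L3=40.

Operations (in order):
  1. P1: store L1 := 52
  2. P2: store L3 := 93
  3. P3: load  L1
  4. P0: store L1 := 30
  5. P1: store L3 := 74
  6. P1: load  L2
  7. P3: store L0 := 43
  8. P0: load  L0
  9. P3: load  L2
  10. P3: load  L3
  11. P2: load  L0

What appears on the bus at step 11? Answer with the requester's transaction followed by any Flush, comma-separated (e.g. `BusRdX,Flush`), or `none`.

step 1: P1: store L1 := 52  ⟶  IMII  (L1)  txn=BusRdX  M[L1]=30
step 2: P2: store L3 := 93  ⟶  IIMI  (L3)  txn=BusRdX  M[L3]=40
step 3: P3: load  L1  ⟶  ISIS  (L1)  txn=BusRd+Flush  M[L1]=52
step 4: P0: store L1 := 30  ⟶  MIII  (L1)  txn=BusRdX  M[L1]=52
step 5: P1: store L3 := 74  ⟶  IMII  (L3)  txn=BusRdX+Flush  M[L3]=93
step 6: P1: load  L2  ⟶  ISII  (L2)  txn=BusRd  M[L2]=40
step 7: P3: store L0 := 43  ⟶  IIIM  (L0)  txn=BusRdX  M[L0]=10
step 8: P0: load  L0  ⟶  SIIS  (L0)  txn=BusRd+Flush  M[L0]=43
step 9: P3: load  L2  ⟶  ISIS  (L2)  txn=BusRd  M[L2]=40
step 10: P3: load  L3  ⟶  ISIS  (L3)  txn=BusRd+Flush  M[L3]=74
step 11: P2: load  L0  ⟶  SISS  (L0)  txn=BusRd  M[L0]=43

bus = BusRd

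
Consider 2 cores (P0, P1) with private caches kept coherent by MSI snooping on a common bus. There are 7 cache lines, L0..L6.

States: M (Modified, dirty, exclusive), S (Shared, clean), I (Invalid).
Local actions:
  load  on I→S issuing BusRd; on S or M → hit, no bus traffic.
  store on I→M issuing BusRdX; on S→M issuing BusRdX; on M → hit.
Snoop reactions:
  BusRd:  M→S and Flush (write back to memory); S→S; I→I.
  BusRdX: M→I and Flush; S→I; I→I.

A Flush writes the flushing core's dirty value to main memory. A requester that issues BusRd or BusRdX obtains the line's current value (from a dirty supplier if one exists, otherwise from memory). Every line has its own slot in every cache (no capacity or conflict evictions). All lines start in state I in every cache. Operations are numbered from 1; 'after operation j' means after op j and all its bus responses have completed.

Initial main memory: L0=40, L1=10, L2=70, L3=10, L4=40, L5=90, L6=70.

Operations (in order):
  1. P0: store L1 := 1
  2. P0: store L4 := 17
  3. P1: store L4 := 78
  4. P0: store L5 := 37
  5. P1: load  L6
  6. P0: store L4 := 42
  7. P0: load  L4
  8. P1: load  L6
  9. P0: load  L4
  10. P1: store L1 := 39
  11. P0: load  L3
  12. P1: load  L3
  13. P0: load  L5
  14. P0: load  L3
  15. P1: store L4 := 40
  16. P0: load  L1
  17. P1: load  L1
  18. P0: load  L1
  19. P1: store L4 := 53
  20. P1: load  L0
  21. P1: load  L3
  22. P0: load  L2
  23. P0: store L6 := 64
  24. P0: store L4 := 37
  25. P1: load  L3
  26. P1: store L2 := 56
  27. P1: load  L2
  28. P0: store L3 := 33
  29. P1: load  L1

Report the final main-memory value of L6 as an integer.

memory[L6] = 70

1. P0: store L1 := 1  bus=[BusRdX]  L1: P0=M P1=I  mem[L1]=10
2. P0: store L4 := 17  bus=[BusRdX]  L4: P0=M P1=I  mem[L4]=40
3. P1: store L4 := 78  bus=[BusRdX,Flush]  L4: P0=I P1=M  mem[L4]=17
4. P0: store L5 := 37  bus=[BusRdX]  L5: P0=M P1=I  mem[L5]=90
5. P1: load  L6  bus=[BusRd]  L6: P0=I P1=S  mem[L6]=70
6. P0: store L4 := 42  bus=[BusRdX,Flush]  L4: P0=M P1=I  mem[L4]=78
7. P0: load  L4  bus=[-]  L4: P0=M P1=I  mem[L4]=78
8. P1: load  L6  bus=[-]  L6: P0=I P1=S  mem[L6]=70
9. P0: load  L4  bus=[-]  L4: P0=M P1=I  mem[L4]=78
10. P1: store L1 := 39  bus=[BusRdX,Flush]  L1: P0=I P1=M  mem[L1]=1
11. P0: load  L3  bus=[BusRd]  L3: P0=S P1=I  mem[L3]=10
12. P1: load  L3  bus=[BusRd]  L3: P0=S P1=S  mem[L3]=10
13. P0: load  L5  bus=[-]  L5: P0=M P1=I  mem[L5]=90
14. P0: load  L3  bus=[-]  L3: P0=S P1=S  mem[L3]=10
15. P1: store L4 := 40  bus=[BusRdX,Flush]  L4: P0=I P1=M  mem[L4]=42
16. P0: load  L1  bus=[BusRd,Flush]  L1: P0=S P1=S  mem[L1]=39
17. P1: load  L1  bus=[-]  L1: P0=S P1=S  mem[L1]=39
18. P0: load  L1  bus=[-]  L1: P0=S P1=S  mem[L1]=39
19. P1: store L4 := 53  bus=[-]  L4: P0=I P1=M  mem[L4]=42
20. P1: load  L0  bus=[BusRd]  L0: P0=I P1=S  mem[L0]=40
21. P1: load  L3  bus=[-]  L3: P0=S P1=S  mem[L3]=10
22. P0: load  L2  bus=[BusRd]  L2: P0=S P1=I  mem[L2]=70
23. P0: store L6 := 64  bus=[BusRdX]  L6: P0=M P1=I  mem[L6]=70
24. P0: store L4 := 37  bus=[BusRdX,Flush]  L4: P0=M P1=I  mem[L4]=53
25. P1: load  L3  bus=[-]  L3: P0=S P1=S  mem[L3]=10
26. P1: store L2 := 56  bus=[BusRdX]  L2: P0=I P1=M  mem[L2]=70
27. P1: load  L2  bus=[-]  L2: P0=I P1=M  mem[L2]=70
28. P0: store L3 := 33  bus=[BusRdX]  L3: P0=M P1=I  mem[L3]=10
29. P1: load  L1  bus=[-]  L1: P0=S P1=S  mem[L1]=39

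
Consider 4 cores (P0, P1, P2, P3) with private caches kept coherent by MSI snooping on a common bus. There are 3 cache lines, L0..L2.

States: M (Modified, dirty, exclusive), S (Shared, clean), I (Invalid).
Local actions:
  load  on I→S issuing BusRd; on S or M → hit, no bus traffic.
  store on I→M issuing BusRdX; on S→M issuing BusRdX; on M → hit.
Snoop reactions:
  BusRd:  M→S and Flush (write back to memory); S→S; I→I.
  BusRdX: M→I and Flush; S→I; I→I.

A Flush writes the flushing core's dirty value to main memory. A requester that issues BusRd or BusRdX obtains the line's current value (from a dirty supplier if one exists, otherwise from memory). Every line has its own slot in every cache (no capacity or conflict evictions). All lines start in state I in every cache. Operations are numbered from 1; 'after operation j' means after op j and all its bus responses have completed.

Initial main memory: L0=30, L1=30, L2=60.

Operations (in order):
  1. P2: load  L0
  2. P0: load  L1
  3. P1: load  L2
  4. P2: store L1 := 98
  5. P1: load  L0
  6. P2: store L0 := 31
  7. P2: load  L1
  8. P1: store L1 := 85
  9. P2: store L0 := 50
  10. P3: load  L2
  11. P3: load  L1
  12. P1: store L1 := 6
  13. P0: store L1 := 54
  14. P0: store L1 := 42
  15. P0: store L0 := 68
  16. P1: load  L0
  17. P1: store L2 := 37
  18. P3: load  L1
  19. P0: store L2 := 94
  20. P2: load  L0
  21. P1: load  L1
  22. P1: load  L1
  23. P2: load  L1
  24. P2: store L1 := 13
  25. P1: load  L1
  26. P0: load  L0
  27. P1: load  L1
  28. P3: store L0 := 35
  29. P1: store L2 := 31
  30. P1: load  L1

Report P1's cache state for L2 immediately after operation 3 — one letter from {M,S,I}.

state = S

[1] P2: load  L0 | P0:I, P1:I, P2:S(30), P3:I | bus: BusRd
[2] P0: load  L1 | P0:S(30), P1:I, P2:I, P3:I | bus: BusRd
[3] P1: load  L2 | P0:I, P1:S(60), P2:I, P3:I | bus: BusRd
[4] P2: store L1 := 98 | P0:I, P1:I, P2:M(98), P3:I | bus: BusRdX
[5] P1: load  L0 | P0:I, P1:S(30), P2:S(30), P3:I | bus: BusRd
[6] P2: store L0 := 31 | P0:I, P1:I, P2:M(31), P3:I | bus: BusRdX
[7] P2: load  L1 | P0:I, P1:I, P2:M(98), P3:I | bus: none
[8] P1: store L1 := 85 | P0:I, P1:M(85), P2:I, P3:I | bus: BusRdX,Flush
[9] P2: store L0 := 50 | P0:I, P1:I, P2:M(50), P3:I | bus: none
[10] P3: load  L2 | P0:I, P1:S(60), P2:I, P3:S(60) | bus: BusRd
[11] P3: load  L1 | P0:I, P1:S(85), P2:I, P3:S(85) | bus: BusRd,Flush
[12] P1: store L1 := 6 | P0:I, P1:M(6), P2:I, P3:I | bus: BusRdX
[13] P0: store L1 := 54 | P0:M(54), P1:I, P2:I, P3:I | bus: BusRdX,Flush
[14] P0: store L1 := 42 | P0:M(42), P1:I, P2:I, P3:I | bus: none
[15] P0: store L0 := 68 | P0:M(68), P1:I, P2:I, P3:I | bus: BusRdX,Flush
[16] P1: load  L0 | P0:S(68), P1:S(68), P2:I, P3:I | bus: BusRd,Flush
[17] P1: store L2 := 37 | P0:I, P1:M(37), P2:I, P3:I | bus: BusRdX
[18] P3: load  L1 | P0:S(42), P1:I, P2:I, P3:S(42) | bus: BusRd,Flush
[19] P0: store L2 := 94 | P0:M(94), P1:I, P2:I, P3:I | bus: BusRdX,Flush
[20] P2: load  L0 | P0:S(68), P1:S(68), P2:S(68), P3:I | bus: BusRd
[21] P1: load  L1 | P0:S(42), P1:S(42), P2:I, P3:S(42) | bus: BusRd
[22] P1: load  L1 | P0:S(42), P1:S(42), P2:I, P3:S(42) | bus: none
[23] P2: load  L1 | P0:S(42), P1:S(42), P2:S(42), P3:S(42) | bus: BusRd
[24] P2: store L1 := 13 | P0:I, P1:I, P2:M(13), P3:I | bus: BusRdX
[25] P1: load  L1 | P0:I, P1:S(13), P2:S(13), P3:I | bus: BusRd,Flush
[26] P0: load  L0 | P0:S(68), P1:S(68), P2:S(68), P3:I | bus: none
[27] P1: load  L1 | P0:I, P1:S(13), P2:S(13), P3:I | bus: none
[28] P3: store L0 := 35 | P0:I, P1:I, P2:I, P3:M(35) | bus: BusRdX
[29] P1: store L2 := 31 | P0:I, P1:M(31), P2:I, P3:I | bus: BusRdX,Flush
[30] P1: load  L1 | P0:I, P1:S(13), P2:S(13), P3:I | bus: none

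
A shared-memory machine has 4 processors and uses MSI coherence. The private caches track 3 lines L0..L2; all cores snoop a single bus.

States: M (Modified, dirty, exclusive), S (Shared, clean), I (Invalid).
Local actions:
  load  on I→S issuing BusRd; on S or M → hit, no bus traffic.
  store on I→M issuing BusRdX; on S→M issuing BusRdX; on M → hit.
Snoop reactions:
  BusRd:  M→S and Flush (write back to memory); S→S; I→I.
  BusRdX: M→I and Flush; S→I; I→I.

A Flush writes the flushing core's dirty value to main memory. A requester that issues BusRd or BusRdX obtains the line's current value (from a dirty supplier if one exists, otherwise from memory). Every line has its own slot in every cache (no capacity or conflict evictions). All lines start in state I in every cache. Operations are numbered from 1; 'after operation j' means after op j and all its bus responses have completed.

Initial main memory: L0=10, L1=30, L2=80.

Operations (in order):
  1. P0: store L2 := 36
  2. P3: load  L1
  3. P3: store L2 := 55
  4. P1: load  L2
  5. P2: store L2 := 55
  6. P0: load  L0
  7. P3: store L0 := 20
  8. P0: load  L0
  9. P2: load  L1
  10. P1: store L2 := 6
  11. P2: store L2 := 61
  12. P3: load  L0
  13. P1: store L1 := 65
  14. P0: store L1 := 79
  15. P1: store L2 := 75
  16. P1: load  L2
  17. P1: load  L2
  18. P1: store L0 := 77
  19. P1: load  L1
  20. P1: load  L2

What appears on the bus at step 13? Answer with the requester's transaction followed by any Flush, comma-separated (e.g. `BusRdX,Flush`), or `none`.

bus = BusRdX

  op1 P0: store L2 := 36 → M/I/I/I on L2; bus BusRdX; mem=80
  op2 P3: load  L1 → I/I/I/S on L1; bus BusRd; mem=30
  op3 P3: store L2 := 55 → I/I/I/M on L2; bus BusRdX Flush; mem=36
  op4 P1: load  L2 → I/S/I/S on L2; bus BusRd Flush; mem=55
  op5 P2: store L2 := 55 → I/I/M/I on L2; bus BusRdX; mem=55
  op6 P0: load  L0 → S/I/I/I on L0; bus BusRd; mem=10
  op7 P3: store L0 := 20 → I/I/I/M on L0; bus BusRdX; mem=10
  op8 P0: load  L0 → S/I/I/S on L0; bus BusRd Flush; mem=20
  op9 P2: load  L1 → I/I/S/S on L1; bus BusRd; mem=30
  op10 P1: store L2 := 6 → I/M/I/I on L2; bus BusRdX Flush; mem=55
  op11 P2: store L2 := 61 → I/I/M/I on L2; bus BusRdX Flush; mem=6
  op12 P3: load  L0 → S/I/I/S on L0; bus (none); mem=20
  op13 P1: store L1 := 65 → I/M/I/I on L1; bus BusRdX; mem=30
  op14 P0: store L1 := 79 → M/I/I/I on L1; bus BusRdX Flush; mem=65
  op15 P1: store L2 := 75 → I/M/I/I on L2; bus BusRdX Flush; mem=61
  op16 P1: load  L2 → I/M/I/I on L2; bus (none); mem=61
  op17 P1: load  L2 → I/M/I/I on L2; bus (none); mem=61
  op18 P1: store L0 := 77 → I/M/I/I on L0; bus BusRdX; mem=20
  op19 P1: load  L1 → S/S/I/I on L1; bus BusRd Flush; mem=79
  op20 P1: load  L2 → I/M/I/I on L2; bus (none); mem=61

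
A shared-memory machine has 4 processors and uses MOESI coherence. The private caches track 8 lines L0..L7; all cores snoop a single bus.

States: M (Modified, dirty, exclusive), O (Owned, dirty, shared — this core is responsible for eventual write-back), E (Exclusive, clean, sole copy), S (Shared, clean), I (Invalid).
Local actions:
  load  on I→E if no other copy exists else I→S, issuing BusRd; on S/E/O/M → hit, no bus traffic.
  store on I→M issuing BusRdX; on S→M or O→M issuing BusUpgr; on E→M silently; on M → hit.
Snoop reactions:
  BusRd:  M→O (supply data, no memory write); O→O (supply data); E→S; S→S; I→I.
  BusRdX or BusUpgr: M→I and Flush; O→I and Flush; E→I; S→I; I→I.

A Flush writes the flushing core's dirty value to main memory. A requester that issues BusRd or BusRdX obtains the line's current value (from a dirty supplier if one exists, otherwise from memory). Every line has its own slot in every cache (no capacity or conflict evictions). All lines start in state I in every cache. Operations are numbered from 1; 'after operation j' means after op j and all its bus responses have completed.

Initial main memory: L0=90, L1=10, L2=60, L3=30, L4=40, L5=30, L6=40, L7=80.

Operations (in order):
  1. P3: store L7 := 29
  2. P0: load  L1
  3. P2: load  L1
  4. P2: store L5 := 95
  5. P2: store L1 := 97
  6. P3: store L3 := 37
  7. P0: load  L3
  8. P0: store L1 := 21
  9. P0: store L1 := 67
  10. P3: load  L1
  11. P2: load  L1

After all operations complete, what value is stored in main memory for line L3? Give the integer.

memory[L3] = 30

step 1: P3: store L7 := 29  ⟶  IIIM  (L7)  txn=BusRdX  M[L7]=80
step 2: P0: load  L1  ⟶  EIII  (L1)  txn=BusRd  M[L1]=10
step 3: P2: load  L1  ⟶  SISI  (L1)  txn=BusRd  M[L1]=10
step 4: P2: store L5 := 95  ⟶  IIMI  (L5)  txn=BusRdX  M[L5]=30
step 5: P2: store L1 := 97  ⟶  IIMI  (L1)  txn=BusUpgr  M[L1]=10
step 6: P3: store L3 := 37  ⟶  IIIM  (L3)  txn=BusRdX  M[L3]=30
step 7: P0: load  L3  ⟶  SIIO  (L3)  txn=BusRd  M[L3]=30
step 8: P0: store L1 := 21  ⟶  MIII  (L1)  txn=BusRdX+Flush  M[L1]=97
step 9: P0: store L1 := 67  ⟶  MIII  (L1)  txn=∅  M[L1]=97
step 10: P3: load  L1  ⟶  OIIS  (L1)  txn=BusRd  M[L1]=97
step 11: P2: load  L1  ⟶  OISS  (L1)  txn=BusRd  M[L1]=97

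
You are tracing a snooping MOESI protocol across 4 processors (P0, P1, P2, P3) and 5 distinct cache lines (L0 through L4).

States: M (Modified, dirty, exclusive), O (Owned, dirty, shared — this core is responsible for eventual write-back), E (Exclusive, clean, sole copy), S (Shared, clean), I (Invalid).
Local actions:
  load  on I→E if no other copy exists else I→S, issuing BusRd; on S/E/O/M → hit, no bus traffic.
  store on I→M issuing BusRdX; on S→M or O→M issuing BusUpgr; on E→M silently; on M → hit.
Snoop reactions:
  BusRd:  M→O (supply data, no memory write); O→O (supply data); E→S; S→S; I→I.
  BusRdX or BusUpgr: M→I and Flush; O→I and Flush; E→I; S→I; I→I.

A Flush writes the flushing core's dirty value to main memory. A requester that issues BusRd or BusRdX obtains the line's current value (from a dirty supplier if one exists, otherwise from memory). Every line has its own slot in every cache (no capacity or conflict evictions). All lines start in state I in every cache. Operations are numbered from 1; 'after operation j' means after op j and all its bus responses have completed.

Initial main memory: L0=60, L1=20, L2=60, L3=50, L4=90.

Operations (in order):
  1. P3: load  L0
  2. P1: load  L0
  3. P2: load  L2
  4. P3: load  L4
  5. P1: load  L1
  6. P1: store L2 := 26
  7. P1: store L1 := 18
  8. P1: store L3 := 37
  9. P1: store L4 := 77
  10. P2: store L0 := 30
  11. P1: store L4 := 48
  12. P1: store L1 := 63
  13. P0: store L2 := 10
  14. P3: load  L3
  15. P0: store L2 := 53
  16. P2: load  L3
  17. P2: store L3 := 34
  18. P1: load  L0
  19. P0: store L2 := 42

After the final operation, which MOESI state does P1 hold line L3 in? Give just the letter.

state = I

step 1: P3: load  L0  ⟶  IIIE  (L0)  txn=BusRd  M[L0]=60
step 2: P1: load  L0  ⟶  ISIS  (L0)  txn=BusRd  M[L0]=60
step 3: P2: load  L2  ⟶  IIEI  (L2)  txn=BusRd  M[L2]=60
step 4: P3: load  L4  ⟶  IIIE  (L4)  txn=BusRd  M[L4]=90
step 5: P1: load  L1  ⟶  IEII  (L1)  txn=BusRd  M[L1]=20
step 6: P1: store L2 := 26  ⟶  IMII  (L2)  txn=BusRdX  M[L2]=60
step 7: P1: store L1 := 18  ⟶  IMII  (L1)  txn=∅  M[L1]=20
step 8: P1: store L3 := 37  ⟶  IMII  (L3)  txn=BusRdX  M[L3]=50
step 9: P1: store L4 := 77  ⟶  IMII  (L4)  txn=BusRdX  M[L4]=90
step 10: P2: store L0 := 30  ⟶  IIMI  (L0)  txn=BusRdX  M[L0]=60
step 11: P1: store L4 := 48  ⟶  IMII  (L4)  txn=∅  M[L4]=90
step 12: P1: store L1 := 63  ⟶  IMII  (L1)  txn=∅  M[L1]=20
step 13: P0: store L2 := 10  ⟶  MIII  (L2)  txn=BusRdX+Flush  M[L2]=26
step 14: P3: load  L3  ⟶  IOIS  (L3)  txn=BusRd  M[L3]=50
step 15: P0: store L2 := 53  ⟶  MIII  (L2)  txn=∅  M[L2]=26
step 16: P2: load  L3  ⟶  IOSS  (L3)  txn=BusRd  M[L3]=50
step 17: P2: store L3 := 34  ⟶  IIMI  (L3)  txn=BusUpgr+Flush  M[L3]=37
step 18: P1: load  L0  ⟶  ISOI  (L0)  txn=BusRd  M[L0]=60
step 19: P0: store L2 := 42  ⟶  MIII  (L2)  txn=∅  M[L2]=26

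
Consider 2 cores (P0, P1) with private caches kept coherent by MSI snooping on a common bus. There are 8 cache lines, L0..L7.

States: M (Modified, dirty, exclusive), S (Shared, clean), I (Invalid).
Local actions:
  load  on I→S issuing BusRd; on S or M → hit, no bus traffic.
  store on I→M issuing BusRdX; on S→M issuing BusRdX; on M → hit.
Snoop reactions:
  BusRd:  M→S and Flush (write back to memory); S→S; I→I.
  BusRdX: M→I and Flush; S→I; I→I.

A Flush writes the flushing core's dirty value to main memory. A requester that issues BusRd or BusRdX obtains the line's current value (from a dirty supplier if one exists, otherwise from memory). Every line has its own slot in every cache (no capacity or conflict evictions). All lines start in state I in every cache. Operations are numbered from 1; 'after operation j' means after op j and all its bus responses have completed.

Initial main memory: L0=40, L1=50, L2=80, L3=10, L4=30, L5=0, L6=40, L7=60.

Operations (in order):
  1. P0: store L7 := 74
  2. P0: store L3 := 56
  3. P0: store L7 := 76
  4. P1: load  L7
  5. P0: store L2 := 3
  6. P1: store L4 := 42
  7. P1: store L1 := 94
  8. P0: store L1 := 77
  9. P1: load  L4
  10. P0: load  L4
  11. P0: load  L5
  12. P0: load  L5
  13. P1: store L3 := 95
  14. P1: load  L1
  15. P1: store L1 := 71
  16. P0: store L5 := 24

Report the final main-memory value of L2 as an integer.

memory[L2] = 80

step 1: P0: store L7 := 74  ⟶  MI  (L7)  txn=BusRdX  M[L7]=60
step 2: P0: store L3 := 56  ⟶  MI  (L3)  txn=BusRdX  M[L3]=10
step 3: P0: store L7 := 76  ⟶  MI  (L7)  txn=∅  M[L7]=60
step 4: P1: load  L7  ⟶  SS  (L7)  txn=BusRd+Flush  M[L7]=76
step 5: P0: store L2 := 3  ⟶  MI  (L2)  txn=BusRdX  M[L2]=80
step 6: P1: store L4 := 42  ⟶  IM  (L4)  txn=BusRdX  M[L4]=30
step 7: P1: store L1 := 94  ⟶  IM  (L1)  txn=BusRdX  M[L1]=50
step 8: P0: store L1 := 77  ⟶  MI  (L1)  txn=BusRdX+Flush  M[L1]=94
step 9: P1: load  L4  ⟶  IM  (L4)  txn=∅  M[L4]=30
step 10: P0: load  L4  ⟶  SS  (L4)  txn=BusRd+Flush  M[L4]=42
step 11: P0: load  L5  ⟶  SI  (L5)  txn=BusRd  M[L5]=0
step 12: P0: load  L5  ⟶  SI  (L5)  txn=∅  M[L5]=0
step 13: P1: store L3 := 95  ⟶  IM  (L3)  txn=BusRdX+Flush  M[L3]=56
step 14: P1: load  L1  ⟶  SS  (L1)  txn=BusRd+Flush  M[L1]=77
step 15: P1: store L1 := 71  ⟶  IM  (L1)  txn=BusRdX  M[L1]=77
step 16: P0: store L5 := 24  ⟶  MI  (L5)  txn=BusRdX  M[L5]=0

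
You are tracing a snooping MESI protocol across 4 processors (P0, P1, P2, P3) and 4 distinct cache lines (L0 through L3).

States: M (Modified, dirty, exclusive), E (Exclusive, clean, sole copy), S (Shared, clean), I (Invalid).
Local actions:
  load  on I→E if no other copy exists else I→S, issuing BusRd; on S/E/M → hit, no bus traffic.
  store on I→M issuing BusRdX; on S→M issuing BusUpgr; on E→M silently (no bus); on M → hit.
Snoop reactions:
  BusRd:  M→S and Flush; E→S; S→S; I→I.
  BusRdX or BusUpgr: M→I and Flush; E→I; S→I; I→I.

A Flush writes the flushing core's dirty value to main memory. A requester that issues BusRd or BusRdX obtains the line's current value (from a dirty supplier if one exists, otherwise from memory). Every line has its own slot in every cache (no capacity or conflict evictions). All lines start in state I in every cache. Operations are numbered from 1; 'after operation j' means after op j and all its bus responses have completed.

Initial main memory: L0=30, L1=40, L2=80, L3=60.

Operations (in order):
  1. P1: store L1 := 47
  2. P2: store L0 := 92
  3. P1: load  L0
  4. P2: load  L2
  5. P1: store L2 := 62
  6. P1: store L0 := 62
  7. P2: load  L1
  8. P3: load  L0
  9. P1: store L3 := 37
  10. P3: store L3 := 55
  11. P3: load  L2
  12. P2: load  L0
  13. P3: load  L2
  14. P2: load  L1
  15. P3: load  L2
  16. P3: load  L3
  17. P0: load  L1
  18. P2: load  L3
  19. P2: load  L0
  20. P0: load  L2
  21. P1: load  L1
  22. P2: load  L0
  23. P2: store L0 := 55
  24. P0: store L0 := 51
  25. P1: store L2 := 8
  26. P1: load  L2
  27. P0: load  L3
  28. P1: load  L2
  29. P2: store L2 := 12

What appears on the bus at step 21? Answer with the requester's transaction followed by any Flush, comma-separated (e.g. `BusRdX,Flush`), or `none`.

bus = none

step 1: P1: store L1 := 47  ⟶  IMII  (L1)  txn=BusRdX  M[L1]=40
step 2: P2: store L0 := 92  ⟶  IIMI  (L0)  txn=BusRdX  M[L0]=30
step 3: P1: load  L0  ⟶  ISSI  (L0)  txn=BusRd+Flush  M[L0]=92
step 4: P2: load  L2  ⟶  IIEI  (L2)  txn=BusRd  M[L2]=80
step 5: P1: store L2 := 62  ⟶  IMII  (L2)  txn=BusRdX  M[L2]=80
step 6: P1: store L0 := 62  ⟶  IMII  (L0)  txn=BusUpgr  M[L0]=92
step 7: P2: load  L1  ⟶  ISSI  (L1)  txn=BusRd+Flush  M[L1]=47
step 8: P3: load  L0  ⟶  ISIS  (L0)  txn=BusRd+Flush  M[L0]=62
step 9: P1: store L3 := 37  ⟶  IMII  (L3)  txn=BusRdX  M[L3]=60
step 10: P3: store L3 := 55  ⟶  IIIM  (L3)  txn=BusRdX+Flush  M[L3]=37
step 11: P3: load  L2  ⟶  ISIS  (L2)  txn=BusRd+Flush  M[L2]=62
step 12: P2: load  L0  ⟶  ISSS  (L0)  txn=BusRd  M[L0]=62
step 13: P3: load  L2  ⟶  ISIS  (L2)  txn=∅  M[L2]=62
step 14: P2: load  L1  ⟶  ISSI  (L1)  txn=∅  M[L1]=47
step 15: P3: load  L2  ⟶  ISIS  (L2)  txn=∅  M[L2]=62
step 16: P3: load  L3  ⟶  IIIM  (L3)  txn=∅  M[L3]=37
step 17: P0: load  L1  ⟶  SSSI  (L1)  txn=BusRd  M[L1]=47
step 18: P2: load  L3  ⟶  IISS  (L3)  txn=BusRd+Flush  M[L3]=55
step 19: P2: load  L0  ⟶  ISSS  (L0)  txn=∅  M[L0]=62
step 20: P0: load  L2  ⟶  SSIS  (L2)  txn=BusRd  M[L2]=62
step 21: P1: load  L1  ⟶  SSSI  (L1)  txn=∅  M[L1]=47
step 22: P2: load  L0  ⟶  ISSS  (L0)  txn=∅  M[L0]=62
step 23: P2: store L0 := 55  ⟶  IIMI  (L0)  txn=BusUpgr  M[L0]=62
step 24: P0: store L0 := 51  ⟶  MIII  (L0)  txn=BusRdX+Flush  M[L0]=55
step 25: P1: store L2 := 8  ⟶  IMII  (L2)  txn=BusUpgr  M[L2]=62
step 26: P1: load  L2  ⟶  IMII  (L2)  txn=∅  M[L2]=62
step 27: P0: load  L3  ⟶  SISS  (L3)  txn=BusRd  M[L3]=55
step 28: P1: load  L2  ⟶  IMII  (L2)  txn=∅  M[L2]=62
step 29: P2: store L2 := 12  ⟶  IIMI  (L2)  txn=BusRdX+Flush  M[L2]=8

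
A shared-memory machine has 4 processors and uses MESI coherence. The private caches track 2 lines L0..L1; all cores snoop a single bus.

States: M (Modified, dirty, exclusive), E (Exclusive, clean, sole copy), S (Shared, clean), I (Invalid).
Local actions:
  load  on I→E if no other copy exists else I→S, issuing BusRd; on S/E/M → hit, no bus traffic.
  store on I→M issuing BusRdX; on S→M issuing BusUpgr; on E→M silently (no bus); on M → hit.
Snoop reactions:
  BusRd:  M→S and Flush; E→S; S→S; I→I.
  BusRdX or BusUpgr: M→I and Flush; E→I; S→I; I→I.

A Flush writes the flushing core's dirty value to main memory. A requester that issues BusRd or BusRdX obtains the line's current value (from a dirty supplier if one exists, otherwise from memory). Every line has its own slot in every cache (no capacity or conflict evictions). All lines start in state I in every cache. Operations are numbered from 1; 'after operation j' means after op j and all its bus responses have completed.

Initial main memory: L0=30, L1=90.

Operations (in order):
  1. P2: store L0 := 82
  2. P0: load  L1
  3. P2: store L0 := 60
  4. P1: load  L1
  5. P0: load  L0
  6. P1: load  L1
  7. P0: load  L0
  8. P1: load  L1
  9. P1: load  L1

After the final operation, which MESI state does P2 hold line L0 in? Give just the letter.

state = S

  op1 P2: store L0 := 82 → I/I/M/I on L0; bus BusRdX; mem=30
  op2 P0: load  L1 → E/I/I/I on L1; bus BusRd; mem=90
  op3 P2: store L0 := 60 → I/I/M/I on L0; bus (none); mem=30
  op4 P1: load  L1 → S/S/I/I on L1; bus BusRd; mem=90
  op5 P0: load  L0 → S/I/S/I on L0; bus BusRd Flush; mem=60
  op6 P1: load  L1 → S/S/I/I on L1; bus (none); mem=90
  op7 P0: load  L0 → S/I/S/I on L0; bus (none); mem=60
  op8 P1: load  L1 → S/S/I/I on L1; bus (none); mem=90
  op9 P1: load  L1 → S/S/I/I on L1; bus (none); mem=90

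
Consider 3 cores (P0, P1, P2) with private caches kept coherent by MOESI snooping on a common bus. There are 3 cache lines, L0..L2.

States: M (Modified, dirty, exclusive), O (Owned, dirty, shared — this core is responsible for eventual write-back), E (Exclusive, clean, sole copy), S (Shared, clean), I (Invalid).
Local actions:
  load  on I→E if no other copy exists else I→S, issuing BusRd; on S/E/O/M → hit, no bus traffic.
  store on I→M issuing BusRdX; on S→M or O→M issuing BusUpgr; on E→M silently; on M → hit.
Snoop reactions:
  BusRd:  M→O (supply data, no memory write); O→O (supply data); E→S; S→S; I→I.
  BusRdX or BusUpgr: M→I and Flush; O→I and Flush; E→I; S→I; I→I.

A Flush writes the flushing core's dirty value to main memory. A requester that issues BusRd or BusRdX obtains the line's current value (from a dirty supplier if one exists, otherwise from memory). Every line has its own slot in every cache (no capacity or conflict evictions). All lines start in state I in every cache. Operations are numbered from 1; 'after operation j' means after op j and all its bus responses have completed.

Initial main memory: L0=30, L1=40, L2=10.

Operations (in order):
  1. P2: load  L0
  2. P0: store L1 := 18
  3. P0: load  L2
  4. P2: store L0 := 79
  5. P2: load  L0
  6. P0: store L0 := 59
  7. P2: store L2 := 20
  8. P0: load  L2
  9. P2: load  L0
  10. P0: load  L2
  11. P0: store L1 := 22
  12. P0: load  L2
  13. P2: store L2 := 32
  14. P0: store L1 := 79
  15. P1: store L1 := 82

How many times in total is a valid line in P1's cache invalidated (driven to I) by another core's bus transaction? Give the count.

invalidations = 0

1. P2: load  L0  bus=[BusRd]  L0: P0=I P1=I P2=E  mem[L0]=30
2. P0: store L1 := 18  bus=[BusRdX]  L1: P0=M P1=I P2=I  mem[L1]=40
3. P0: load  L2  bus=[BusRd]  L2: P0=E P1=I P2=I  mem[L2]=10
4. P2: store L0 := 79  bus=[-]  L0: P0=I P1=I P2=M  mem[L0]=30
5. P2: load  L0  bus=[-]  L0: P0=I P1=I P2=M  mem[L0]=30
6. P0: store L0 := 59  bus=[BusRdX,Flush]  L0: P0=M P1=I P2=I  mem[L0]=79
7. P2: store L2 := 20  bus=[BusRdX]  L2: P0=I P1=I P2=M  mem[L2]=10
8. P0: load  L2  bus=[BusRd]  L2: P0=S P1=I P2=O  mem[L2]=10
9. P2: load  L0  bus=[BusRd]  L0: P0=O P1=I P2=S  mem[L0]=79
10. P0: load  L2  bus=[-]  L2: P0=S P1=I P2=O  mem[L2]=10
11. P0: store L1 := 22  bus=[-]  L1: P0=M P1=I P2=I  mem[L1]=40
12. P0: load  L2  bus=[-]  L2: P0=S P1=I P2=O  mem[L2]=10
13. P2: store L2 := 32  bus=[BusUpgr]  L2: P0=I P1=I P2=M  mem[L2]=10
14. P0: store L1 := 79  bus=[-]  L1: P0=M P1=I P2=I  mem[L1]=40
15. P1: store L1 := 82  bus=[BusRdX,Flush]  L1: P0=I P1=M P2=I  mem[L1]=79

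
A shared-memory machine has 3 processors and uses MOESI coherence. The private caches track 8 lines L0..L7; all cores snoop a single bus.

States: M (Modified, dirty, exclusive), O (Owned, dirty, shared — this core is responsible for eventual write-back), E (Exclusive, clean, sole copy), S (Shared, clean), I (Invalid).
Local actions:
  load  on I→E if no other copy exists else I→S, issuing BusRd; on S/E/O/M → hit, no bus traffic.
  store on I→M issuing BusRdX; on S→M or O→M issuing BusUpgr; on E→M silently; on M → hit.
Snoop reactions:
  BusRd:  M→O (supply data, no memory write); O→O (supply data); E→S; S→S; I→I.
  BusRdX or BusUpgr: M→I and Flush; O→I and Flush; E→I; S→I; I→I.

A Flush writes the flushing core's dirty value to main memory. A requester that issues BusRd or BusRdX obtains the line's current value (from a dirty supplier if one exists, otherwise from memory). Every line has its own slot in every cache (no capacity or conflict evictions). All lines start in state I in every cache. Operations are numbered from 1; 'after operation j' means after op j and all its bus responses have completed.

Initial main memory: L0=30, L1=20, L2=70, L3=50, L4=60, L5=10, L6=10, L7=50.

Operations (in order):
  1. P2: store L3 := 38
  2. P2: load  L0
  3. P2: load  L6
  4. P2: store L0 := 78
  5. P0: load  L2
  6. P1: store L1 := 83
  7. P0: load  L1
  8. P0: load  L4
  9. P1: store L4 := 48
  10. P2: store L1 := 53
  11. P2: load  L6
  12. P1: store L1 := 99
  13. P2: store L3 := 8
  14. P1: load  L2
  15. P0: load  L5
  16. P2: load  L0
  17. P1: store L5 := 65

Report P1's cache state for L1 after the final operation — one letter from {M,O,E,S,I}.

state = M

  op1 P2: store L3 := 38 → I/I/M on L3; bus BusRdX; mem=50
  op2 P2: load  L0 → I/I/E on L0; bus BusRd; mem=30
  op3 P2: load  L6 → I/I/E on L6; bus BusRd; mem=10
  op4 P2: store L0 := 78 → I/I/M on L0; bus (none); mem=30
  op5 P0: load  L2 → E/I/I on L2; bus BusRd; mem=70
  op6 P1: store L1 := 83 → I/M/I on L1; bus BusRdX; mem=20
  op7 P0: load  L1 → S/O/I on L1; bus BusRd; mem=20
  op8 P0: load  L4 → E/I/I on L4; bus BusRd; mem=60
  op9 P1: store L4 := 48 → I/M/I on L4; bus BusRdX; mem=60
  op10 P2: store L1 := 53 → I/I/M on L1; bus BusRdX Flush; mem=83
  op11 P2: load  L6 → I/I/E on L6; bus (none); mem=10
  op12 P1: store L1 := 99 → I/M/I on L1; bus BusRdX Flush; mem=53
  op13 P2: store L3 := 8 → I/I/M on L3; bus (none); mem=50
  op14 P1: load  L2 → S/S/I on L2; bus BusRd; mem=70
  op15 P0: load  L5 → E/I/I on L5; bus BusRd; mem=10
  op16 P2: load  L0 → I/I/M on L0; bus (none); mem=30
  op17 P1: store L5 := 65 → I/M/I on L5; bus BusRdX; mem=10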